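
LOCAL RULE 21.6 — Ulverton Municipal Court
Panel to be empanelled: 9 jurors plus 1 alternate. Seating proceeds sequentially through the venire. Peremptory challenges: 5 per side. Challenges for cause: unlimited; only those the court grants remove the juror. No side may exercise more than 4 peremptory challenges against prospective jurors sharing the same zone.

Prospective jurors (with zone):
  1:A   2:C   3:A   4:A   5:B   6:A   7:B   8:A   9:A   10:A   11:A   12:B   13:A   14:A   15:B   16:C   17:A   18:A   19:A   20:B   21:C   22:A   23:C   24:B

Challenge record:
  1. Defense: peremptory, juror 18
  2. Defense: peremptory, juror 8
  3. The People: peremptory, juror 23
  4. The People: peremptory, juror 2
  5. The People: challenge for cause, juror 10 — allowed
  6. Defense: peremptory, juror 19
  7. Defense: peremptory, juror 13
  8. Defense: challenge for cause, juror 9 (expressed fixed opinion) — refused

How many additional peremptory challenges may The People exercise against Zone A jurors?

The People peremptories so far: #23, #2 — 2 of 5 used, 3 left overall.
Against Zone A: none yet — per-zone cap 4 leaves 4.
Binding limit: min(3, 4) = 3.

3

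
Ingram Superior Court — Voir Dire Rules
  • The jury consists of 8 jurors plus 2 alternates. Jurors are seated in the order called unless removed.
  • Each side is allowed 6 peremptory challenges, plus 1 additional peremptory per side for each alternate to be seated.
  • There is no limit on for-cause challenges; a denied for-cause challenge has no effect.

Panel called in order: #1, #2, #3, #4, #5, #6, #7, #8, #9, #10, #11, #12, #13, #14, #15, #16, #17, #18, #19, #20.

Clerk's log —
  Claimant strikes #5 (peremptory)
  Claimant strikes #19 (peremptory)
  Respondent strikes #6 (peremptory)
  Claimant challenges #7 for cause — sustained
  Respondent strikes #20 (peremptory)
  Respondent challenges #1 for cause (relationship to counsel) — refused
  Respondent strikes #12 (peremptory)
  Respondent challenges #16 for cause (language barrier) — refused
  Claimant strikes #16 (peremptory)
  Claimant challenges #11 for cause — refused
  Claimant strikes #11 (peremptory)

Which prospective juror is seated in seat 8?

Removed: #5, #6, #7, #11, #12, #16, #19, #20. (#1 stays — for-cause denied.)
Seating in order: seats 1–8 → #1, #2, #3, #4, #8, #9, #10, #13; alternates → #14, #15.
So seat 8 is #13.

13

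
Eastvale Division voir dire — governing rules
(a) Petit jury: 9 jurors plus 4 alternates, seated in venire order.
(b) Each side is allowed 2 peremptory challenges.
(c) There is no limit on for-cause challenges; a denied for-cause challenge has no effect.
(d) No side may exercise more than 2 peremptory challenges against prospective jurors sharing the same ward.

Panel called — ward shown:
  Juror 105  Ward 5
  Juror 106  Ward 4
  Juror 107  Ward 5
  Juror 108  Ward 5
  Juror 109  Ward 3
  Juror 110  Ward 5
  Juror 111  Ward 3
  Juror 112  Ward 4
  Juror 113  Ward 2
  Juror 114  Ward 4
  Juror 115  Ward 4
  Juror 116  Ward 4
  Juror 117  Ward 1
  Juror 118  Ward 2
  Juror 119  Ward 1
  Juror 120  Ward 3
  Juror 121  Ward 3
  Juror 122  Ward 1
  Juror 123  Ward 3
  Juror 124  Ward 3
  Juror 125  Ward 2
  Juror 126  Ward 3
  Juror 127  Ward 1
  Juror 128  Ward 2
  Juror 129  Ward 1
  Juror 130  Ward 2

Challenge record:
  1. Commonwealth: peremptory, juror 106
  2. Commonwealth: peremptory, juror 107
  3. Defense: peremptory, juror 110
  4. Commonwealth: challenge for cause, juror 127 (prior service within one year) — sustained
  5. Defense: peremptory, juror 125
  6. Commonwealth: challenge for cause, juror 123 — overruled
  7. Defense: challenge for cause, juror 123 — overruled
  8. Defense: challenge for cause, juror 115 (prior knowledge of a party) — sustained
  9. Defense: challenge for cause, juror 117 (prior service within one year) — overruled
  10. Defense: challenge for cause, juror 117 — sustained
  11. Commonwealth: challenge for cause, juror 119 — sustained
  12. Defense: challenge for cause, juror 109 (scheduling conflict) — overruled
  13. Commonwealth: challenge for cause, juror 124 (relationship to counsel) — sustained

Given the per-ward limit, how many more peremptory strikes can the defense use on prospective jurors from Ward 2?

Defense peremptories so far: #110, #125 — 2 of 2 used, 0 left overall.
Against Ward 2: #125 — 1 used; per-ward cap 2 leaves 1.
Binding limit: min(0, 1) = 0.

0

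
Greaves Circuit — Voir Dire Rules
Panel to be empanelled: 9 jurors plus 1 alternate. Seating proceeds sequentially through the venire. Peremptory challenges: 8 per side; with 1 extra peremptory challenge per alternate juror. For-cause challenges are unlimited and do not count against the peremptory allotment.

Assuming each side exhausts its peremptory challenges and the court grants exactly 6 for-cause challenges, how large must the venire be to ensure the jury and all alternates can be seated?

34

Seats to fill: 9 + 1 alternates = 10.
Peremptories: 8 + 1×1 = 9 per side × 2 sides = 18.
For-cause removals: 6.
Minimum venire: 10 + 18 + 6 = 34.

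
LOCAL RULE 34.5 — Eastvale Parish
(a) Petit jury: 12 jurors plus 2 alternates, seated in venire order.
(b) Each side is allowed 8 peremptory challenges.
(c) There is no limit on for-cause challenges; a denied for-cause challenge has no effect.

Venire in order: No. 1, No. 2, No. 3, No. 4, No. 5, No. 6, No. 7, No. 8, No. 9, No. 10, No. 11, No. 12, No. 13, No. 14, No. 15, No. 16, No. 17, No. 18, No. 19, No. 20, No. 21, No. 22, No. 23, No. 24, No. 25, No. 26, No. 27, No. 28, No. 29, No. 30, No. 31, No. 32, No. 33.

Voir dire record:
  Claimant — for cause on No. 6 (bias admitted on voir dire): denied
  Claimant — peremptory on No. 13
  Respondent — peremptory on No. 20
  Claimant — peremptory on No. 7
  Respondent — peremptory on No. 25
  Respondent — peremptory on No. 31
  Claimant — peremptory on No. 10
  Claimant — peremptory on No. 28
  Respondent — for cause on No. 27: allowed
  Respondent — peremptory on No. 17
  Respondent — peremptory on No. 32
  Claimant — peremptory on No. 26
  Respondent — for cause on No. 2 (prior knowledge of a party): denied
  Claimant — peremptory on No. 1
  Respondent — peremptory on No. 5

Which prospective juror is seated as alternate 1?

Removed: #1, #5, #7, #10, #13, #17, #20, #25, #26, #27, #28, #31, #32. (#2, #6 stay — for-cause denied.)
Filling seats in venire order through position 13: #2, #3, #4, #6, #8, #9, #11, #12, #14, #15, #16, #18, #19.
So alternate 1 is #19.

19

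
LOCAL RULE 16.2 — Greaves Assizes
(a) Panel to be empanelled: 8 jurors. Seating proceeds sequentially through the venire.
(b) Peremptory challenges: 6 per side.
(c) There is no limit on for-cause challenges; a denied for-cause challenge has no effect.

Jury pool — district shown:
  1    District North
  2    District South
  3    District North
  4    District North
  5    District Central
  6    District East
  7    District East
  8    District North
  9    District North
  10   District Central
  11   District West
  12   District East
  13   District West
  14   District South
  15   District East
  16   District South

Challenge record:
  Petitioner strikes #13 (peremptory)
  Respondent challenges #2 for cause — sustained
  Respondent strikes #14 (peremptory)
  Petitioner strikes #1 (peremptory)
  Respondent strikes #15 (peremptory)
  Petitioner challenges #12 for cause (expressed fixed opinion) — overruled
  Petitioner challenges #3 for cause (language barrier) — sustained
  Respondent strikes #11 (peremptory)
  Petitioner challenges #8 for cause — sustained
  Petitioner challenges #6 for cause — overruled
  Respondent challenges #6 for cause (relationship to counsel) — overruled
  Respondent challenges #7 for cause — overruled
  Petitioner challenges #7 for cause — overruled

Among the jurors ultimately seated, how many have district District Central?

2

Removed: #1, #2, #3, #8, #11, #13, #14, #15.
Seated jurors 1–8: #4, #5, #6, #7, #9, #10, #12, #16.
Of those, in District Central: #5, #10 → 2.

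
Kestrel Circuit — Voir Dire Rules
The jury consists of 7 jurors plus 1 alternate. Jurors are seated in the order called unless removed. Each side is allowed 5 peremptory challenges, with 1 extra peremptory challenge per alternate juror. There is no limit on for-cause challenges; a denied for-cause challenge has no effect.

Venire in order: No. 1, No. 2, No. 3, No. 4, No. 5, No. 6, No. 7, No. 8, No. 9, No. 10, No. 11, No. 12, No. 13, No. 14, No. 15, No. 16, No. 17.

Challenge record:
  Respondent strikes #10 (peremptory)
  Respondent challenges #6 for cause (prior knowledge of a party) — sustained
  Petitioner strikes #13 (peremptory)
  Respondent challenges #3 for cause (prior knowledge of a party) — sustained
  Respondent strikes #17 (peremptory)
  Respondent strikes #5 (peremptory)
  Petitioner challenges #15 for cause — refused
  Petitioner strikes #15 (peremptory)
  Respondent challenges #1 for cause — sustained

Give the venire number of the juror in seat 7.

12

Removed: #1, #3, #5, #6, #10, #13, #15, #17.
Seating in order: seats 1–7 → #2, #4, #7, #8, #9, #11, #12; alternates → #14.
So seat 7 is #12.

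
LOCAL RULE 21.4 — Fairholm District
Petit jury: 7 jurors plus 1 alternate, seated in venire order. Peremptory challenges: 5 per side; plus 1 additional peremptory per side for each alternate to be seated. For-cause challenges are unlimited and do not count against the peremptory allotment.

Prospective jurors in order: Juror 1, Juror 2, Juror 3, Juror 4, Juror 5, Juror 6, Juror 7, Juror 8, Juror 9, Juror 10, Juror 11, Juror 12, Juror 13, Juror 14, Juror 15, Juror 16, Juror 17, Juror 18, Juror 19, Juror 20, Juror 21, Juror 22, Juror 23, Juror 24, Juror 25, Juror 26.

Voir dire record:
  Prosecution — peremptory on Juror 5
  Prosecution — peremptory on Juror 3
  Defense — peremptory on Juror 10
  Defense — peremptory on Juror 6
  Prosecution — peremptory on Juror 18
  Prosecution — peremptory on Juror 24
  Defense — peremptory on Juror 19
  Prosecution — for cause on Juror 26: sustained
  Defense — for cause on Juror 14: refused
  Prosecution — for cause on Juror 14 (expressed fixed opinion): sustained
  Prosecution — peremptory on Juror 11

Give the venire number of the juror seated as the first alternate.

Removed: #3, #5, #6, #10, #11, #14, #18, #19, #24, #26.
Seating in order: seats 1–7 → #1, #2, #4, #7, #8, #9, #12; alternates → #13.
So alternate 1 is #13.

13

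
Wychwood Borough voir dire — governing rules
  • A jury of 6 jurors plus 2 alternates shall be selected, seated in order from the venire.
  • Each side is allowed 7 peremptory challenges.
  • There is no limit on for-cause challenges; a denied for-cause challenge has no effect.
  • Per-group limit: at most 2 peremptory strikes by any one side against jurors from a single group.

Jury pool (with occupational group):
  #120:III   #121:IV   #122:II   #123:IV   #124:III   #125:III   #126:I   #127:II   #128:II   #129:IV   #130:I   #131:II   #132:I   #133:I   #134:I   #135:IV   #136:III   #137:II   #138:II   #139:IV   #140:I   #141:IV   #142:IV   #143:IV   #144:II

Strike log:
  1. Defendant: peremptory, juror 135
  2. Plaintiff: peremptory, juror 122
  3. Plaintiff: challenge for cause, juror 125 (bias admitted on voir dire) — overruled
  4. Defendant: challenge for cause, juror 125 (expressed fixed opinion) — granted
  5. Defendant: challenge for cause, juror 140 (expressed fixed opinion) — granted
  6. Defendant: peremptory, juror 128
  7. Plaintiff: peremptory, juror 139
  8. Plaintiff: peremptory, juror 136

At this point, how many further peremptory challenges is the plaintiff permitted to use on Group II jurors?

1

Plaintiff peremptories so far: #122, #139, #136 — 3 of 7 used, 4 left overall.
Against Group II: #122 — 1 used; per-group cap 2 leaves 1.
Binding limit: min(4, 1) = 1.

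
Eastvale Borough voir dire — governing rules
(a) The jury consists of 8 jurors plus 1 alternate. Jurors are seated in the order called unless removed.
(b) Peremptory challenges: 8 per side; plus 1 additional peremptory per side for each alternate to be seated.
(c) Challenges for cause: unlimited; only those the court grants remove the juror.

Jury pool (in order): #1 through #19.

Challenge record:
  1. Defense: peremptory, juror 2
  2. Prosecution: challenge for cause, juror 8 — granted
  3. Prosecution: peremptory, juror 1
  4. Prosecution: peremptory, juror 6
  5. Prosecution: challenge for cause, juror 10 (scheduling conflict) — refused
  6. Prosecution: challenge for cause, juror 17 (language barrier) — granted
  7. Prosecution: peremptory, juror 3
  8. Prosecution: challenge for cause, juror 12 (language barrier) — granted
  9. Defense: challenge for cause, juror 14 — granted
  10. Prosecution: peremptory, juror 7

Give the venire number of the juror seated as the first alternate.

18

Removed: #1, #2, #3, #6, #7, #8, #12, #14, #17. (#10 stays — for-cause denied.)
Seating in order: seats 1–8 → #4, #5, #9, #10, #11, #13, #15, #16; alternates → #18.
So alternate 1 is #18.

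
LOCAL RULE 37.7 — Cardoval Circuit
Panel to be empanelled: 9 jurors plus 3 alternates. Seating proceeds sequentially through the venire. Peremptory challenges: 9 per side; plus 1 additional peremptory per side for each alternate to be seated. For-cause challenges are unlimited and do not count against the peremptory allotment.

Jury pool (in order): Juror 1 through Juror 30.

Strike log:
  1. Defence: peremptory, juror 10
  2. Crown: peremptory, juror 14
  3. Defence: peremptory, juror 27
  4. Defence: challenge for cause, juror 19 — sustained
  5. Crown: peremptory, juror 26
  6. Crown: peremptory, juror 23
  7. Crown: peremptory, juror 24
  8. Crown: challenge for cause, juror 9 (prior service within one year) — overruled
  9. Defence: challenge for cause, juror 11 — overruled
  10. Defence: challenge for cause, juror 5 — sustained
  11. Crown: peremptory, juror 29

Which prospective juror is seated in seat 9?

Removed: #5, #10, #14, #19, #23, #24, #26, #27, #29. (#9, #11 stay — for-cause denied.)
Filling seats in venire order through position 9: #1, #2, #3, #4, #6, #7, #8, #9, #11.
So seat 9 is #11.

11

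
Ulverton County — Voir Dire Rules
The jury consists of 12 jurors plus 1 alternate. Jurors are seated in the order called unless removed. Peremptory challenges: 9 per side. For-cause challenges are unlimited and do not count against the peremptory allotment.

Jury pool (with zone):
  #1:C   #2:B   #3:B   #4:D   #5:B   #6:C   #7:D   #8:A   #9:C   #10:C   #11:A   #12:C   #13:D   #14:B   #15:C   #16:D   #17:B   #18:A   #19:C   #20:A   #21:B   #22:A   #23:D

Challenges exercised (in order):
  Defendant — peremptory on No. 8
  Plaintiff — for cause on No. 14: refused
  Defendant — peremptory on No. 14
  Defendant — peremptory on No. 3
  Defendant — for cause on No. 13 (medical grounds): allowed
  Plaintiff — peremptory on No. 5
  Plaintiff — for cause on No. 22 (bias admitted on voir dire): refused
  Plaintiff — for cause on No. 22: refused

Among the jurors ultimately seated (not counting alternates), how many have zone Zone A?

1

Removed: #3, #5, #8, #13, #14.
Seated jurors 1–12: #1, #2, #4, #6, #7, #9, #10, #11, #12, #15, #16, #17 (alternates #18 not counted).
Of those, in Zone A: #11 → 1.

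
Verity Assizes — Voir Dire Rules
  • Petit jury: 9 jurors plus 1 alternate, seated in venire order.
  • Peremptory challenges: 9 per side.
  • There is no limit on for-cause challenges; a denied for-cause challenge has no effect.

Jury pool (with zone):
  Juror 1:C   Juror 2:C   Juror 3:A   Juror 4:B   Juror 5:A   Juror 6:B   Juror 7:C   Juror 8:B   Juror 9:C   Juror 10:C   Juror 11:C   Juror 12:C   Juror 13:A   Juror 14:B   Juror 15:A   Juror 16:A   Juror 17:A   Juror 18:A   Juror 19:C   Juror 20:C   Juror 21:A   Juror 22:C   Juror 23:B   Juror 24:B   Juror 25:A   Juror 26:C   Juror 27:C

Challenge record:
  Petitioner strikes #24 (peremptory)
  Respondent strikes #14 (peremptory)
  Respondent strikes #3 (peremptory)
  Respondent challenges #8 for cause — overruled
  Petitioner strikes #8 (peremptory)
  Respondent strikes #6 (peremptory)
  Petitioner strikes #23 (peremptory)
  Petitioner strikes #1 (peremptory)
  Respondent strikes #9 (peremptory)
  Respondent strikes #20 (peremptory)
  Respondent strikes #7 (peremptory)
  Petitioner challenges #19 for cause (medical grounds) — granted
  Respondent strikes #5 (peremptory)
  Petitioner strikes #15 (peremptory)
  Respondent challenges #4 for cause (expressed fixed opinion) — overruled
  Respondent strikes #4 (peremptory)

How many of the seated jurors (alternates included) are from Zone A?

Removed: #1, #3, #4, #5, #6, #7, #8, #9, #14, #15, #19, #20, #23, #24.
Seated (10 incl. alternates): #2, #10, #11, #12, #13, #16, #17, #18, #21, #22.
Of those, in Zone A: #13, #16, #17, #18, #21 → 5.

5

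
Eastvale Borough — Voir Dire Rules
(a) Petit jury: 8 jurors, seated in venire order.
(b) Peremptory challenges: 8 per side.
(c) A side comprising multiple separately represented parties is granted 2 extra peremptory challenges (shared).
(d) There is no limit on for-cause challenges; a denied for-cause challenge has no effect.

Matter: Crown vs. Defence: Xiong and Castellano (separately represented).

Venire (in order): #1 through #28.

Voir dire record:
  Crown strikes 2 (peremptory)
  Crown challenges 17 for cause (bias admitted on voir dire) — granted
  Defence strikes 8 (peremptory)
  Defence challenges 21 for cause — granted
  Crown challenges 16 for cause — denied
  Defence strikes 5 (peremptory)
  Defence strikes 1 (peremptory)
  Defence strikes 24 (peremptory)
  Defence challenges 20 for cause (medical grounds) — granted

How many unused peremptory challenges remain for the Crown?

Crown allotment: 8.
Crown peremptories used: #2 — 1 (for-cause on #17, #16 don't count).
Remaining: 8 − 1 = 7.

7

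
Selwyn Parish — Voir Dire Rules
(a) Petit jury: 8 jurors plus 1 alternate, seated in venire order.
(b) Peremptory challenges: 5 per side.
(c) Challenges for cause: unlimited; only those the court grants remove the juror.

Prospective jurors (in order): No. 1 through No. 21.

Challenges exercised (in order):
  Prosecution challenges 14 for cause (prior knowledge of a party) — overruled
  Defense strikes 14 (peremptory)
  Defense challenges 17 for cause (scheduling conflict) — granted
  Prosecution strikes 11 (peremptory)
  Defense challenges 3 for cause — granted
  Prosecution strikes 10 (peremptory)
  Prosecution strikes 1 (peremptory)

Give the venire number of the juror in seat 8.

Removed: #1, #3, #10, #11, #14, #17.
Seating in order: seats 1–8 → #2, #4, #5, #6, #7, #8, #9, #12; alternates → #13.
So seat 8 is #12.

12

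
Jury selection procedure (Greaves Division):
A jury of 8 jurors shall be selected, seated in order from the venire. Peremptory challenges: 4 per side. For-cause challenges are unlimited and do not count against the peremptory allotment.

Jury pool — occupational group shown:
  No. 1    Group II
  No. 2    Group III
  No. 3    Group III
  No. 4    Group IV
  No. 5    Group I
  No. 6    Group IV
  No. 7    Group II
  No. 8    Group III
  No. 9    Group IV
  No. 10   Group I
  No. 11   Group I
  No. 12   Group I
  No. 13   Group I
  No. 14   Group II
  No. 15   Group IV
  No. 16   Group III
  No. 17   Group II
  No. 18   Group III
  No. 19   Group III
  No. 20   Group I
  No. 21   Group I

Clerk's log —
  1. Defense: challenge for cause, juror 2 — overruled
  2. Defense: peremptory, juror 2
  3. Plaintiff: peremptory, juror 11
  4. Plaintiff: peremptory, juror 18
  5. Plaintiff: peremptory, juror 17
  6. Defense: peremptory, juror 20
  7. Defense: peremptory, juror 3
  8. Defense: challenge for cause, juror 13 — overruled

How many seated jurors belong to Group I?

2

Removed: #2, #3, #11, #17, #18, #20.
Seated jurors 1–8: #1, #4, #5, #6, #7, #8, #9, #10.
Of those, in Group I: #5, #10 → 2.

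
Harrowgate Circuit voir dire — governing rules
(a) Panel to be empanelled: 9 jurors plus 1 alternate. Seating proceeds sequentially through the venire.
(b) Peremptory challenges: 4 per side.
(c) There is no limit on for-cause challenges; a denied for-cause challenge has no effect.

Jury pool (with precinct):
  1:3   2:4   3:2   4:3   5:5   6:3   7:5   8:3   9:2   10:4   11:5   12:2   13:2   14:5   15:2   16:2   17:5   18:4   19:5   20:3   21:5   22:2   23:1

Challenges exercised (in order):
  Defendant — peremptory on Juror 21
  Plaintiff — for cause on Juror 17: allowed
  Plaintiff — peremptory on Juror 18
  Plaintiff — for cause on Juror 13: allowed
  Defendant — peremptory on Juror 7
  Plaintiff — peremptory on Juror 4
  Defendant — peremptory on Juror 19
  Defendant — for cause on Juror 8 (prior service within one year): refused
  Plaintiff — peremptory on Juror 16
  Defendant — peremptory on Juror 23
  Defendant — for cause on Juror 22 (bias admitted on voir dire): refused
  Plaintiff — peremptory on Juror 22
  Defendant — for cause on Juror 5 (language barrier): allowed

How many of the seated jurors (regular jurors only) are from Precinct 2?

3

Removed: #4, #5, #7, #13, #16, #17, #18, #19, #21, #22, #23.
Seated jurors 1–9: #1, #2, #3, #6, #8, #9, #10, #11, #12 (alternates #14 not counted).
Of those, in Precinct 2: #3, #9, #12 → 3.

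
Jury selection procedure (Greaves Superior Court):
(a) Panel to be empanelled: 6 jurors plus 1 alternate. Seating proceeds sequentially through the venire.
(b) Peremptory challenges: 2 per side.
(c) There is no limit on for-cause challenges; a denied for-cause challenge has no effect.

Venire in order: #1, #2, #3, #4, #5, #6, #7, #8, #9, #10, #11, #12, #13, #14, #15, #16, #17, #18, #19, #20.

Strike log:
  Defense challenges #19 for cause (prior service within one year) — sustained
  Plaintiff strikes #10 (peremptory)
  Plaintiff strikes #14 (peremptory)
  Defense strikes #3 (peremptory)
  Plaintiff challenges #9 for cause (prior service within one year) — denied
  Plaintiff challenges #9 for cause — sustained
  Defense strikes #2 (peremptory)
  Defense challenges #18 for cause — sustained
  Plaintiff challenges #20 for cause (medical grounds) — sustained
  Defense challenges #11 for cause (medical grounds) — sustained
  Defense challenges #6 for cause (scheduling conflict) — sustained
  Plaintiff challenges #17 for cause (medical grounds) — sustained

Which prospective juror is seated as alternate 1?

13

Removed: #2, #3, #6, #9, #10, #11, #14, #17, #18, #19, #20.
Filling seats in venire order through position 7: #1, #4, #5, #7, #8, #12, #13.
So alternate 1 is #13.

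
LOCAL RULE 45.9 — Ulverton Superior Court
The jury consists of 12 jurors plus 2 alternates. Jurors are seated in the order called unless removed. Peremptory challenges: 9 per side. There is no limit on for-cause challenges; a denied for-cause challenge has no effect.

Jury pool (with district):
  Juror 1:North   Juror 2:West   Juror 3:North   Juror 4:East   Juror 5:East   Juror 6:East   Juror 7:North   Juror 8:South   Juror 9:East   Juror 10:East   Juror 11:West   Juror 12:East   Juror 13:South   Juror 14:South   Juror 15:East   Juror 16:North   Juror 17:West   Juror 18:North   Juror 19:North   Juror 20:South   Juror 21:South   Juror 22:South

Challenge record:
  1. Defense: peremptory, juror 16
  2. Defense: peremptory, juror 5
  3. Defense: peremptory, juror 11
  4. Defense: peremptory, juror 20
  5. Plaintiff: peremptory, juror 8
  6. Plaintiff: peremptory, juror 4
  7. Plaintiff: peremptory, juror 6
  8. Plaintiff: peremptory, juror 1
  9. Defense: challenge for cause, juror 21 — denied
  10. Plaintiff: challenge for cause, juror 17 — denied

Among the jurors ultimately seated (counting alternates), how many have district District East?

4

Removed: #1, #4, #5, #6, #8, #11, #16, #20.
Seated (14 incl. alternates): #2, #3, #7, #9, #10, #12, #13, #14, #15, #17, #18, #19, #21, #22.
Of those, in District East: #9, #10, #12, #15 → 4.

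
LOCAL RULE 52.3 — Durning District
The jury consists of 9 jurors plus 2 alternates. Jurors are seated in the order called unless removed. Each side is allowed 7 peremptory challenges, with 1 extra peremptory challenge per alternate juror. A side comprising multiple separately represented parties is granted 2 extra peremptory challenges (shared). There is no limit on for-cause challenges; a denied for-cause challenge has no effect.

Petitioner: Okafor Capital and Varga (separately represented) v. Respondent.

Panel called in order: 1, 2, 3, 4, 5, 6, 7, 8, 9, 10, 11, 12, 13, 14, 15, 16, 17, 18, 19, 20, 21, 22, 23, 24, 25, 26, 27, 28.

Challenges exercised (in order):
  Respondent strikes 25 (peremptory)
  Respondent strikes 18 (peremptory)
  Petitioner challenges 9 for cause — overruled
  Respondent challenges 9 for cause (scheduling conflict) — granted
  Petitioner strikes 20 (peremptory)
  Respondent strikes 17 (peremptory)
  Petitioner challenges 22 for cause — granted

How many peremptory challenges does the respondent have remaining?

Respondent allotment: 7 base + 1 × 2 alternates = 9.
Respondent peremptories used: #25, #18, #17 — 3 (the for-cause on #9 doesn't count).
Remaining: 9 − 3 = 6.

6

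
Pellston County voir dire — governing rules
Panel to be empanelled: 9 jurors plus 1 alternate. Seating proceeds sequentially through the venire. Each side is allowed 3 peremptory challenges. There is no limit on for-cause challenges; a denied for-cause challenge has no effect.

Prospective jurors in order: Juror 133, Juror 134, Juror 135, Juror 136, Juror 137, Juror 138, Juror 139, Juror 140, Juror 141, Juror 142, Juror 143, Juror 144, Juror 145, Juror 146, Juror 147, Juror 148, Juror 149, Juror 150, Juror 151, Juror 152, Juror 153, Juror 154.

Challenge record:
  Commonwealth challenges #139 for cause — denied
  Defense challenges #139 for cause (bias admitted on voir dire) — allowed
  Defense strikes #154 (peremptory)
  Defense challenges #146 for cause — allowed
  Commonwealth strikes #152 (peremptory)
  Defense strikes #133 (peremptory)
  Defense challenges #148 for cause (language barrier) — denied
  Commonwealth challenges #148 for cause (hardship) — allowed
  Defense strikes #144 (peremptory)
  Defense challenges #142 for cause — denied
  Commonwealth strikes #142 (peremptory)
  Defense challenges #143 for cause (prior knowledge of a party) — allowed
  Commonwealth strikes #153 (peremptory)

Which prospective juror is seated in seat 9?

Removed: #133, #139, #142, #143, #144, #146, #148, #152, #153, #154.
Seating in order: seats 1–9 → #134, #135, #136, #137, #138, #140, #141, #145, #147; alternates → #149.
So seat 9 is #147.

147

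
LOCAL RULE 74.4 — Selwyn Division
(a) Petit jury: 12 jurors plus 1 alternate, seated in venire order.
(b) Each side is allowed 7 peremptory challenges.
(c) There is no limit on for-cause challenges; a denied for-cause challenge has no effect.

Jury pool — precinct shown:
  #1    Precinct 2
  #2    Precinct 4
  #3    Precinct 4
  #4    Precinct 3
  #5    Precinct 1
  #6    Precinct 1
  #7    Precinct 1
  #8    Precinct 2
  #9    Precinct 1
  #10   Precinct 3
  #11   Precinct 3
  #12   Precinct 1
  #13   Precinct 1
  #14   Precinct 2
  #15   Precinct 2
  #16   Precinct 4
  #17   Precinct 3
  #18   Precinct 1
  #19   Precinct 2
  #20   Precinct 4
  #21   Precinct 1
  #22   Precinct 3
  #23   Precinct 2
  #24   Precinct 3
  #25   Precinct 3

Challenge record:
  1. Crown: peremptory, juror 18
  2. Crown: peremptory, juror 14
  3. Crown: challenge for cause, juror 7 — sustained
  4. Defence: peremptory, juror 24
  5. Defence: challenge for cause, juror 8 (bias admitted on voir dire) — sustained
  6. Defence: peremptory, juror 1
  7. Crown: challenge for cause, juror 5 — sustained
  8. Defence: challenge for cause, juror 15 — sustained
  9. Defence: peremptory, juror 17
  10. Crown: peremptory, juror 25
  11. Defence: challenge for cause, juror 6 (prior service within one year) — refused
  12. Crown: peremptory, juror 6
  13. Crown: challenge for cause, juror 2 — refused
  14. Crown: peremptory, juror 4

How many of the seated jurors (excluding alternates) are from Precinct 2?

1

Removed: #1, #4, #5, #6, #7, #8, #14, #15, #17, #18, #24, #25.
Seated jurors 1–12: #2, #3, #9, #10, #11, #12, #13, #16, #19, #20, #21, #22 (alternates #23 not counted).
Of those, in Precinct 2: #19 → 1.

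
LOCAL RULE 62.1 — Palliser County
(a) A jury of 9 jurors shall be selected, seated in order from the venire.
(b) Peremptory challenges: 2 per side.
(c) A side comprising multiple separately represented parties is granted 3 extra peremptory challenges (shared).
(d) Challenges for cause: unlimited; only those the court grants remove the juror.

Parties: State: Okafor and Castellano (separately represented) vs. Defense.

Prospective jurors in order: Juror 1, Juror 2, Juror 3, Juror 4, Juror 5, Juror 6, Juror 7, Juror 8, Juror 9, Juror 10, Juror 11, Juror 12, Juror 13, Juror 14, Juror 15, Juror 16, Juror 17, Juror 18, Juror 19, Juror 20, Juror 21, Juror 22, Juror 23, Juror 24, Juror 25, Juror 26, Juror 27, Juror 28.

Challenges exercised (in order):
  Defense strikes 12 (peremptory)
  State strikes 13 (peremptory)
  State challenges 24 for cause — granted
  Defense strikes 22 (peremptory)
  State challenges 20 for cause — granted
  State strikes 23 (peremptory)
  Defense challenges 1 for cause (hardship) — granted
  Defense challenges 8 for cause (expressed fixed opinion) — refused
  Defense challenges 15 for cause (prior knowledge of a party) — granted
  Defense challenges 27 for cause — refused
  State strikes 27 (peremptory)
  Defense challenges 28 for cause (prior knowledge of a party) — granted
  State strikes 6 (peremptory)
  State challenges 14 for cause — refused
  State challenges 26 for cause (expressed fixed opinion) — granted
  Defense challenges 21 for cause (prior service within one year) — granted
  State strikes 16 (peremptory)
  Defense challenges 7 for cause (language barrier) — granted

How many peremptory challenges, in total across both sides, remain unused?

State allotment: 2 base + 3 multi-party = 5. Defense allotment: 2.
State peremptories used: #13, #23, #27, #6, #16 — 5 (for-cause on #24, #20, #14, #26 don't count).
Defense peremptories used: #12, #22 — 2 (for-cause on #1, #8, #15, #27, #28, #21, #7 don't count).
Remaining: (5 − 5) + (2 − 2) = 0.

0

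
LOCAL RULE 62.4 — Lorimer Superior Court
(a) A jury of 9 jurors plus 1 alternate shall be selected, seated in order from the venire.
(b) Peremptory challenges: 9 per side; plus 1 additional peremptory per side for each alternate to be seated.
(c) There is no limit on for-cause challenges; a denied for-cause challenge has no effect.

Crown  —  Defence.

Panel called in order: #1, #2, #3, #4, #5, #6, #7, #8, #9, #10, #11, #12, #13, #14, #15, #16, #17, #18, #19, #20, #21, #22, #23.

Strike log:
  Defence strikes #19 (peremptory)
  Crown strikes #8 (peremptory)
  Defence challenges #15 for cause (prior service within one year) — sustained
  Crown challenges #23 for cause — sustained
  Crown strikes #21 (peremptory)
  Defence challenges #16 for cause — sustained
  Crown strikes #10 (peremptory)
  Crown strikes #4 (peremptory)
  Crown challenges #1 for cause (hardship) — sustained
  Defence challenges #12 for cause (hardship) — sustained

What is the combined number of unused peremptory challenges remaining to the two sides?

15

Crown allotment: 9 base + 1 × 1 alternate = 10. Defence allotment: 9 base + 1 × 1 alternate = 10.
Crown peremptories used: #8, #21, #10, #4 — 4 (for-cause on #23, #1 don't count).
Defence peremptories used: #19 — 1 (for-cause on #15, #16, #12 don't count).
Remaining: (10 − 4) + (10 − 1) = 15.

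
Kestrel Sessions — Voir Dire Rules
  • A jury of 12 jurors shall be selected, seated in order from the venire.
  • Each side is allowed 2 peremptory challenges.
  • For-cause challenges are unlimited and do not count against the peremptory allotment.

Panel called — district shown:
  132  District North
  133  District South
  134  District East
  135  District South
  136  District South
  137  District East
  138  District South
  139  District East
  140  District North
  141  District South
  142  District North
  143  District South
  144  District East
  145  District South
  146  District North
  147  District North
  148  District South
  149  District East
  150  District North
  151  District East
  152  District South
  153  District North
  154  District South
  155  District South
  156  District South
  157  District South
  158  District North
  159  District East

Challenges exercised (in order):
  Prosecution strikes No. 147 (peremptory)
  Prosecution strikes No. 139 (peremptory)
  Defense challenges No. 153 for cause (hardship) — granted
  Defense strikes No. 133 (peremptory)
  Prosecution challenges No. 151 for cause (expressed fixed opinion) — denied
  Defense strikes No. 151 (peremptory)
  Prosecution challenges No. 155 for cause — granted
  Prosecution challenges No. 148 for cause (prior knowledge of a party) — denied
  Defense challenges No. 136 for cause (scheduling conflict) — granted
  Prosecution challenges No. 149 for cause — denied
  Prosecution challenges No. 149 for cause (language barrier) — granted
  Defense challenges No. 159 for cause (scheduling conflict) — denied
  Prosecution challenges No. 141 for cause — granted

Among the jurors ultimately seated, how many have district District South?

5

Removed: #133, #136, #139, #141, #147, #149, #151, #153, #155.
Seated jurors 1–12: #132, #134, #135, #137, #138, #140, #142, #143, #144, #145, #146, #148.
Of those, in District South: #135, #138, #143, #145, #148 → 5.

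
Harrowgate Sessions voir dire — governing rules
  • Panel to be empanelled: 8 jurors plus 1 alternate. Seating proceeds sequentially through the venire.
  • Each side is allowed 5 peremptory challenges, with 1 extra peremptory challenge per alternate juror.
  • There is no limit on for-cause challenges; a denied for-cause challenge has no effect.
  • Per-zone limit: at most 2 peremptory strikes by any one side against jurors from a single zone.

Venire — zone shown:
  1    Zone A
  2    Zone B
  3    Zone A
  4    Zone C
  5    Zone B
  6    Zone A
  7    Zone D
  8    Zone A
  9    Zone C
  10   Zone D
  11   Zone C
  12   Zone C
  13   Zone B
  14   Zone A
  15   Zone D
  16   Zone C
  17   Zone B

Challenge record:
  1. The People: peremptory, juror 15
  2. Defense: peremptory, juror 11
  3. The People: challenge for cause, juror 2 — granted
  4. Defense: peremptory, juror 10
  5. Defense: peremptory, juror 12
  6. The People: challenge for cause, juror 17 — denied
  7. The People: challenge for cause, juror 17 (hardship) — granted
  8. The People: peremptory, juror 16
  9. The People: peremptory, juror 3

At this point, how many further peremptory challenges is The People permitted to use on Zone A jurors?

1

The People peremptories so far: #15, #16, #3 — 3 of 6 used, 3 left overall.
Against Zone A: #3 — 1 used; per-zone cap 2 leaves 1.
Binding limit: min(3, 1) = 1.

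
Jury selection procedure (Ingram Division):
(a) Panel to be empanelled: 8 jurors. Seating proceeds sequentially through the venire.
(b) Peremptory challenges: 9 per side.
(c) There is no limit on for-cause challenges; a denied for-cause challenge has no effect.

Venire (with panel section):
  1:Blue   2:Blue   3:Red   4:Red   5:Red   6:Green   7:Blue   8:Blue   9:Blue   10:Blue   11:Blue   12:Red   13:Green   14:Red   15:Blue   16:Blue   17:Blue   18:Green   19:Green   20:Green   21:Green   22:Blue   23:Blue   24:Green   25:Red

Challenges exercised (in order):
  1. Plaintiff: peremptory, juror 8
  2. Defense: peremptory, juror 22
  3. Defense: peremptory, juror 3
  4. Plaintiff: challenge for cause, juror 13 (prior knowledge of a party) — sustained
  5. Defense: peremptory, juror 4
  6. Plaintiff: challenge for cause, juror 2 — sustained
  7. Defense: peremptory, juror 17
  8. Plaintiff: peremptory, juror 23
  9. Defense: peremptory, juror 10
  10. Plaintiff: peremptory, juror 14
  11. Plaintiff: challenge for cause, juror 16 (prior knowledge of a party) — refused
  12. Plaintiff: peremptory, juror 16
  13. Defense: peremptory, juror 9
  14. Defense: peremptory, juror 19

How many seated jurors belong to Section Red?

Removed: #2, #3, #4, #8, #9, #10, #13, #14, #16, #17, #19, #22, #23.
Seated jurors 1–8: #1, #5, #6, #7, #11, #12, #15, #18.
Of those, in Section Red: #5, #12 → 2.

2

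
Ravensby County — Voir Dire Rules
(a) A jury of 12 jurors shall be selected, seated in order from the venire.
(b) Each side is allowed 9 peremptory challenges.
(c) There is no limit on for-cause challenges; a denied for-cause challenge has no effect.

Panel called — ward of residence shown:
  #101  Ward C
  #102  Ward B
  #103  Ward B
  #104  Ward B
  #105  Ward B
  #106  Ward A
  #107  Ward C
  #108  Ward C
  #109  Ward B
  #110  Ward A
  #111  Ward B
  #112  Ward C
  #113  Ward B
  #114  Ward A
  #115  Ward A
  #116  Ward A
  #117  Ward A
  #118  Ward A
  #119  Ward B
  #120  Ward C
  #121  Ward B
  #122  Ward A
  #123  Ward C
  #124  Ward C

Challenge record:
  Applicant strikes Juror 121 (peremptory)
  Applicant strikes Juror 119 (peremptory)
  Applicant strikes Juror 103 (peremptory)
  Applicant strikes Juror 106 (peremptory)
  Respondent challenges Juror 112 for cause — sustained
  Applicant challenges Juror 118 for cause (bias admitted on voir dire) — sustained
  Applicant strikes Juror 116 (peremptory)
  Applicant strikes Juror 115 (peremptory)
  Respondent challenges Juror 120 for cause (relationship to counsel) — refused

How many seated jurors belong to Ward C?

3

Removed: #103, #106, #112, #115, #116, #118, #119, #121.
Seated jurors 1–12: #101, #102, #104, #105, #107, #108, #109, #110, #111, #113, #114, #117.
Of those, in Ward C: #101, #107, #108 → 3.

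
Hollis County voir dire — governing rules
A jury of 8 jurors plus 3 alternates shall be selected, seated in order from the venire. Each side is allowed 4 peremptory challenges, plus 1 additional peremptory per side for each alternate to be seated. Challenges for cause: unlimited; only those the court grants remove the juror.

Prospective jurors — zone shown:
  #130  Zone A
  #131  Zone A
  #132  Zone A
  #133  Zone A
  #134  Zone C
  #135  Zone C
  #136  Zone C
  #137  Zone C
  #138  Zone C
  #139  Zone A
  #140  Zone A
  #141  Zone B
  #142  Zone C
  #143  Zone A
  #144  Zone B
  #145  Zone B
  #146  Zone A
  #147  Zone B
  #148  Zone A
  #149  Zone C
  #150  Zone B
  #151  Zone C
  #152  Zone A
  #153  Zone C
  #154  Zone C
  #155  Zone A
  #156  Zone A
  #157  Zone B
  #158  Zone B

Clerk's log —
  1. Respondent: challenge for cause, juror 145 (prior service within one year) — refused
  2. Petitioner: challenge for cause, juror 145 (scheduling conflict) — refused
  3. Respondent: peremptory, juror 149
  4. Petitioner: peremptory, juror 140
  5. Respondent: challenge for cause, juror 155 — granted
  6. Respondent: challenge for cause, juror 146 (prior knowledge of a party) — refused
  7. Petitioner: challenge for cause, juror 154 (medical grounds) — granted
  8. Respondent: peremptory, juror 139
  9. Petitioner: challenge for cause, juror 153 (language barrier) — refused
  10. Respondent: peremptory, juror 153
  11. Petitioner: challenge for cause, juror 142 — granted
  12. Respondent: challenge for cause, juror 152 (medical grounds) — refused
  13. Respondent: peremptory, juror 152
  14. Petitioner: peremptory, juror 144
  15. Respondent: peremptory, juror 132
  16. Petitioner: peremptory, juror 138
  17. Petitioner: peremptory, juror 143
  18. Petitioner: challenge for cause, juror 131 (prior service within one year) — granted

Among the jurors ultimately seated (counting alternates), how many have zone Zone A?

Removed: #131, #132, #138, #139, #140, #142, #143, #144, #149, #152, #153, #154, #155.
Seated (11 incl. alternates): #130, #133, #134, #135, #136, #137, #141, #145, #146, #147, #148.
Of those, in Zone A: #130, #133, #146, #148 → 4.

4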